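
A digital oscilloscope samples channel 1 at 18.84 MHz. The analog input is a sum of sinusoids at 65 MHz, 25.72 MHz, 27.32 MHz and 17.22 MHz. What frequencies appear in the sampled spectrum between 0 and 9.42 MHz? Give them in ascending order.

1.62 MHz, 6.88 MHz, 8.48 MHz

fs/2 = 9.42 MHz.
65 MHz mod fs = 8.48 MHz.
8.48 MHz ≤ fs/2 = 9.42 MHz, appears at 8.48 MHz.
25.72 MHz mod fs = 6.88 MHz.
6.88 MHz ≤ fs/2 = 9.42 MHz, appears at 6.88 MHz.
27.32 MHz mod fs = 8.48 MHz.
8.48 MHz ≤ fs/2 = 9.42 MHz, appears at 8.48 MHz.
17.22 MHz > fs/2 = 9.42 MHz, folds to fs − 17.22 MHz = 1.62 MHz.
Distinct values: {1.62 MHz, 6.88 MHz, 8.48 MHz}.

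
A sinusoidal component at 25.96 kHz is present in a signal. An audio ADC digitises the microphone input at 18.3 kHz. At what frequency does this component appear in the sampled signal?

25.96 kHz mod fs = 7.66 kHz.
7.66 kHz ≤ fs/2 = 9.15 kHz, appears at 7.66 kHz.

7.66 kHz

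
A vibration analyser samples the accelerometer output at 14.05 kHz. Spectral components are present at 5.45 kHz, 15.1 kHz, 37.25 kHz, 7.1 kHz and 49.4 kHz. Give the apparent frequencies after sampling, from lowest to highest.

fs/2 = 7.025 kHz.
5.45 kHz ≤ fs/2 = 7.025 kHz, passes unchanged.
15.1 kHz mod fs = 1.05 kHz.
1.05 kHz ≤ fs/2 = 7.025 kHz, appears at 1.05 kHz.
37.25 kHz mod fs = 9.15 kHz.
9.15 kHz > fs/2 = 7.025 kHz, folds to fs − 9.15 kHz = 4.9 kHz.
7.1 kHz > fs/2 = 7.025 kHz, folds to fs − 7.1 kHz = 6.95 kHz.
49.4 kHz mod fs = 7.25 kHz.
7.25 kHz > fs/2 = 7.025 kHz, folds to fs − 7.25 kHz = 6.8 kHz.
Distinct values: {1.05 kHz, 4.9 kHz, 5.45 kHz, 6.8 kHz, 6.95 kHz}.

1.05 kHz, 4.9 kHz, 5.45 kHz, 6.8 kHz, 6.95 kHz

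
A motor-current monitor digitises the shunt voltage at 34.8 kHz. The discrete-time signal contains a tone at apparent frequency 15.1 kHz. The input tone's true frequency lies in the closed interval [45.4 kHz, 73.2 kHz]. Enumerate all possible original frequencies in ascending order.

49.9 kHz, 54.5 kHz

Frequencies that alias to 15.1 kHz are k·fs ± 15.1 kHz for integer k ≥ 0.
k=0: 15.1 kHz.
k=1: 19.7 kHz, 49.9 kHz.
k=2: 54.5 kHz, 84.7 kHz.
k=3: 89.3 kHz, 119.5 kHz.
Within [45.4 kHz, 73.2 kHz]: 49.9 kHz, 54.5 kHz.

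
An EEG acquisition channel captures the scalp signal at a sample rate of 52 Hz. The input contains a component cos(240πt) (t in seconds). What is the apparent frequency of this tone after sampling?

ω = 240π rad/s → f = ω/(2π) = 120 Hz.
120 Hz mod fs = 16 Hz.
16 Hz ≤ fs/2 = 26 Hz, appears at 16 Hz.

16 Hz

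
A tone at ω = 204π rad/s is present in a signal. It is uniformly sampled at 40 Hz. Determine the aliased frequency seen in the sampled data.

18 Hz

ω = 204π rad/s → f = ω/(2π) = 102 Hz.
102 Hz mod fs = 22 Hz.
22 Hz > fs/2 = 20 Hz, folds to fs − 22 Hz = 18 Hz.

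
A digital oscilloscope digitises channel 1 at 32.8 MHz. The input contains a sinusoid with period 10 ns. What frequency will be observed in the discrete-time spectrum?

T = 10 ns → f = 1/T = 100 MHz.
100 MHz mod fs = 1.6 MHz.
1.6 MHz ≤ fs/2 = 16.4 MHz, appears at 1.6 MHz.

1.6 MHz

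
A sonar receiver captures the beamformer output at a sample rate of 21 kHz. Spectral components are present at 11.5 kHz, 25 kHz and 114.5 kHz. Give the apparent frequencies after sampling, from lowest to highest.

4 kHz, 9.5 kHz

fs/2 = 10.5 kHz.
11.5 kHz > fs/2 = 10.5 kHz, folds to fs − 11.5 kHz = 9.5 kHz.
25 kHz mod fs = 4 kHz.
4 kHz ≤ fs/2 = 10.5 kHz, appears at 4 kHz.
114.5 kHz mod fs = 9.5 kHz.
9.5 kHz ≤ fs/2 = 10.5 kHz, appears at 9.5 kHz.
Distinct values: {4 kHz, 9.5 kHz}.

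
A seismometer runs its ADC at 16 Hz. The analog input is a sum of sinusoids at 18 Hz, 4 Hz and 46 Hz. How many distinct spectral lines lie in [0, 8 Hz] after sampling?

2

fs/2 = 8 Hz.
18 Hz mod fs = 2 Hz.
2 Hz ≤ fs/2 = 8 Hz, appears at 2 Hz.
4 Hz ≤ fs/2 = 8 Hz, passes unchanged.
46 Hz mod fs = 14 Hz.
14 Hz > fs/2 = 8 Hz, folds to fs − 14 Hz = 2 Hz.
Distinct values: {2 Hz, 4 Hz} → 2.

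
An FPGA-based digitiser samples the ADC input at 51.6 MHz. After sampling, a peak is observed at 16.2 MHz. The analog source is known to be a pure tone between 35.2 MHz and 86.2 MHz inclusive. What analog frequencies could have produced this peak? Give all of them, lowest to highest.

35.4 MHz, 67.8 MHz

Frequencies that alias to 16.2 MHz are k·fs ± 16.2 MHz for integer k ≥ 0.
k=0: 16.2 MHz.
k=1: 35.4 MHz, 67.8 MHz.
k=2: 87 MHz, 119.4 MHz.
Within [35.2 MHz, 86.2 MHz]: 35.4 MHz, 67.8 MHz.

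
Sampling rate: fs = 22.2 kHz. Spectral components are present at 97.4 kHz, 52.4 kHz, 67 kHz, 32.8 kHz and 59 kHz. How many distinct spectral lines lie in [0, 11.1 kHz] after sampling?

5

fs/2 = 11.1 kHz.
97.4 kHz mod fs = 8.6 kHz.
8.6 kHz ≤ fs/2 = 11.1 kHz, appears at 8.6 kHz.
52.4 kHz mod fs = 8 kHz.
8 kHz ≤ fs/2 = 11.1 kHz, appears at 8 kHz.
67 kHz mod fs = 0.4 kHz.
0.4 kHz ≤ fs/2 = 11.1 kHz, appears at 0.4 kHz.
32.8 kHz mod fs = 10.6 kHz.
10.6 kHz ≤ fs/2 = 11.1 kHz, appears at 10.6 kHz.
59 kHz mod fs = 14.6 kHz.
14.6 kHz > fs/2 = 11.1 kHz, folds to fs − 14.6 kHz = 7.6 kHz.
Distinct values: {0.4 kHz, 7.6 kHz, 8 kHz, 8.6 kHz, 10.6 kHz} → 5.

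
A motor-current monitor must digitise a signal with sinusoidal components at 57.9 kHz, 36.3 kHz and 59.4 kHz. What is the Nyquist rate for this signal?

Highest-frequency component: 59.4 kHz.
Nyquist rate = 2 × 59.4 kHz = 118.8 kHz.

118.8 kHz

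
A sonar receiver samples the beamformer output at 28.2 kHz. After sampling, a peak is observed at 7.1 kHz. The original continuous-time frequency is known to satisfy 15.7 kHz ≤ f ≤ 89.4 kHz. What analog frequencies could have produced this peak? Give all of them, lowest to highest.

21.1 kHz, 35.3 kHz, 49.3 kHz, 63.5 kHz, 77.5 kHz

Frequencies that alias to 7.1 kHz are k·fs ± 7.1 kHz for integer k ≥ 0.
k=0: 7.1 kHz.
k=1: 21.1 kHz, 35.3 kHz.
k=2: 49.3 kHz, 63.5 kHz.
k=3: 77.5 kHz, 91.7 kHz.
k=4: 105.7 kHz, 119.9 kHz.
Within [15.7 kHz, 89.4 kHz]: 21.1 kHz, 35.3 kHz, 49.3 kHz, 63.5 kHz, 77.5 kHz.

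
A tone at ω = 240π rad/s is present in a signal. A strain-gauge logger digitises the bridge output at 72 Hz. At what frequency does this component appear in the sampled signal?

24 Hz

ω = 240π rad/s → f = ω/(2π) = 120 Hz.
120 Hz mod fs = 48 Hz.
48 Hz > fs/2 = 36 Hz, folds to fs − 48 Hz = 24 Hz.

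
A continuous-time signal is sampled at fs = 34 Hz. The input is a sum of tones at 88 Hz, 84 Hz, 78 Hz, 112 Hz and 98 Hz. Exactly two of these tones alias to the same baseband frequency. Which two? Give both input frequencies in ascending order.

78 Hz, 112 Hz

fs/2 = 17 Hz.
88 Hz mod fs = 20 Hz.
20 Hz > fs/2 = 17 Hz, folds to fs − 20 Hz = 14 Hz.
84 Hz mod fs = 16 Hz.
16 Hz ≤ fs/2 = 17 Hz, appears at 16 Hz.
78 Hz mod fs = 10 Hz.
10 Hz ≤ fs/2 = 17 Hz, appears at 10 Hz.
112 Hz mod fs = 10 Hz.
10 Hz ≤ fs/2 = 17 Hz, appears at 10 Hz.
98 Hz mod fs = 30 Hz.
30 Hz > fs/2 = 17 Hz, folds to fs − 30 Hz = 4 Hz.
78 Hz and 112 Hz both map to 10 Hz.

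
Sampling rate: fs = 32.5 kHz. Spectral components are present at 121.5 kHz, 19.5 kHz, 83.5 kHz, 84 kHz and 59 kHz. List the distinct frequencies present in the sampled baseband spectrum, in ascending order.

6 kHz, 8.5 kHz, 13 kHz, 13.5 kHz, 14 kHz

fs/2 = 16.25 kHz.
121.5 kHz mod fs = 24 kHz.
24 kHz > fs/2 = 16.25 kHz, folds to fs − 24 kHz = 8.5 kHz.
19.5 kHz > fs/2 = 16.25 kHz, folds to fs − 19.5 kHz = 13 kHz.
83.5 kHz mod fs = 18.5 kHz.
18.5 kHz > fs/2 = 16.25 kHz, folds to fs − 18.5 kHz = 14 kHz.
84 kHz mod fs = 19 kHz.
19 kHz > fs/2 = 16.25 kHz, folds to fs − 19 kHz = 13.5 kHz.
59 kHz mod fs = 26.5 kHz.
26.5 kHz > fs/2 = 16.25 kHz, folds to fs − 26.5 kHz = 6 kHz.
Distinct values: {6 kHz, 8.5 kHz, 13 kHz, 13.5 kHz, 14 kHz}.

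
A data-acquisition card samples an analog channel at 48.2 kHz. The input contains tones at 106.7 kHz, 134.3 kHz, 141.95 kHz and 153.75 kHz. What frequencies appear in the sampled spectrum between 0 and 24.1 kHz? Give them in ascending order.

2.65 kHz, 9.15 kHz, 10.3 kHz

fs/2 = 24.1 kHz.
106.7 kHz mod fs = 10.3 kHz.
10.3 kHz ≤ fs/2 = 24.1 kHz, appears at 10.3 kHz.
134.3 kHz mod fs = 37.9 kHz.
37.9 kHz > fs/2 = 24.1 kHz, folds to fs − 37.9 kHz = 10.3 kHz.
141.95 kHz mod fs = 45.55 kHz.
45.55 kHz > fs/2 = 24.1 kHz, folds to fs − 45.55 kHz = 2.65 kHz.
153.75 kHz mod fs = 9.15 kHz.
9.15 kHz ≤ fs/2 = 24.1 kHz, appears at 9.15 kHz.
Distinct values: {2.65 kHz, 9.15 kHz, 10.3 kHz}.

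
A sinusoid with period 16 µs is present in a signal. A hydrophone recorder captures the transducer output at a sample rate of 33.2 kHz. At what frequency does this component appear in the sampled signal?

3.9 kHz

T = 16 µs → f = 1/T = 62.5 kHz.
62.5 kHz mod fs = 29.3 kHz.
29.3 kHz > fs/2 = 16.6 kHz, folds to fs − 29.3 kHz = 3.9 kHz.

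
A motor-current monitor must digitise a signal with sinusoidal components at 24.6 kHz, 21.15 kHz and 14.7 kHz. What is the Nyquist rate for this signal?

Highest-frequency component: 24.6 kHz.
Nyquist rate = 2 × 24.6 kHz = 49.2 kHz.

49.2 kHz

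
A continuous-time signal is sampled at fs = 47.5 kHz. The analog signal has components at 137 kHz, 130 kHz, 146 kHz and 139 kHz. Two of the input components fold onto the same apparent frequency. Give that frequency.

3.5 kHz

fs/2 = 23.75 kHz.
137 kHz mod fs = 42 kHz.
42 kHz > fs/2 = 23.75 kHz, folds to fs − 42 kHz = 5.5 kHz.
130 kHz mod fs = 35 kHz.
35 kHz > fs/2 = 23.75 kHz, folds to fs − 35 kHz = 12.5 kHz.
146 kHz mod fs = 3.5 kHz.
3.5 kHz ≤ fs/2 = 23.75 kHz, appears at 3.5 kHz.
139 kHz mod fs = 44 kHz.
44 kHz > fs/2 = 23.75 kHz, folds to fs − 44 kHz = 3.5 kHz.
139 kHz and 146 kHz both map to 3.5 kHz.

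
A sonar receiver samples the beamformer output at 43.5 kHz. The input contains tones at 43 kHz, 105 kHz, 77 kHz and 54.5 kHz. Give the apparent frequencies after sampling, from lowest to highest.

0.5 kHz, 10 kHz, 11 kHz, 18 kHz

fs/2 = 21.75 kHz.
43 kHz > fs/2 = 21.75 kHz, folds to fs − 43 kHz = 0.5 kHz.
105 kHz mod fs = 18 kHz.
18 kHz ≤ fs/2 = 21.75 kHz, appears at 18 kHz.
77 kHz mod fs = 33.5 kHz.
33.5 kHz > fs/2 = 21.75 kHz, folds to fs − 33.5 kHz = 10 kHz.
54.5 kHz mod fs = 11 kHz.
11 kHz ≤ fs/2 = 21.75 kHz, appears at 11 kHz.
Distinct values: {0.5 kHz, 10 kHz, 11 kHz, 18 kHz}.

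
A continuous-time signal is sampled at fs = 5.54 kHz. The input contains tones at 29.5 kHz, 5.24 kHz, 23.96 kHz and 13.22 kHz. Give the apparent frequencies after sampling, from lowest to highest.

fs/2 = 2.77 kHz.
29.5 kHz mod fs = 1.8 kHz.
1.8 kHz ≤ fs/2 = 2.77 kHz, appears at 1.8 kHz.
5.24 kHz > fs/2 = 2.77 kHz, folds to fs − 5.24 kHz = 0.3 kHz.
23.96 kHz mod fs = 1.8 kHz.
1.8 kHz ≤ fs/2 = 2.77 kHz, appears at 1.8 kHz.
13.22 kHz mod fs = 2.14 kHz.
2.14 kHz ≤ fs/2 = 2.77 kHz, appears at 2.14 kHz.
Distinct values: {0.3 kHz, 1.8 kHz, 2.14 kHz}.

0.3 kHz, 1.8 kHz, 2.14 kHz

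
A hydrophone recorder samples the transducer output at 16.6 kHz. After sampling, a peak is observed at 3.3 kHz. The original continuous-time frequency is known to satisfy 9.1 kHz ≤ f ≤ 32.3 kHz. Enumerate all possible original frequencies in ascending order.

Frequencies that alias to 3.3 kHz are k·fs ± 3.3 kHz for integer k ≥ 0.
k=0: 3.3 kHz.
k=1: 13.3 kHz, 19.9 kHz.
k=2: 29.9 kHz, 36.5 kHz.
k=3: 46.5 kHz, 53.1 kHz.
Within [9.1 kHz, 32.3 kHz]: 13.3 kHz, 19.9 kHz, 29.9 kHz.

13.3 kHz, 19.9 kHz, 29.9 kHz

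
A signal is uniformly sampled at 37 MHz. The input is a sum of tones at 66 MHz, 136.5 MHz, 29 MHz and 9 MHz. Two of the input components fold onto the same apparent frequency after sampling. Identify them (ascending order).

fs/2 = 18.5 MHz.
66 MHz mod fs = 29 MHz.
29 MHz > fs/2 = 18.5 MHz, folds to fs − 29 MHz = 8 MHz.
136.5 MHz mod fs = 25.5 MHz.
25.5 MHz > fs/2 = 18.5 MHz, folds to fs − 25.5 MHz = 11.5 MHz.
29 MHz > fs/2 = 18.5 MHz, folds to fs − 29 MHz = 8 MHz.
9 MHz ≤ fs/2 = 18.5 MHz, passes unchanged.
29 MHz and 66 MHz both map to 8 MHz.

29 MHz, 66 MHz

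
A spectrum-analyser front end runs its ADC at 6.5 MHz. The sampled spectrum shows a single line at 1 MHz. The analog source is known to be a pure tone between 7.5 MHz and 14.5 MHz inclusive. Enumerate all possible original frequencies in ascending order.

Frequencies that alias to 1 MHz are k·fs ± 1 MHz for integer k ≥ 0.
k=0: 1 MHz.
k=1: 5.5 MHz, 7.5 MHz.
k=2: 12 MHz, 14 MHz.
k=3: 18.5 MHz, 20.5 MHz.
Within [7.5 MHz, 14.5 MHz]: 7.5 MHz, 12 MHz, 14 MHz.

7.5 MHz, 12 MHz, 14 MHz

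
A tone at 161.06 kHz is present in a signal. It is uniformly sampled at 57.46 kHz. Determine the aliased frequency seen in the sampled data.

161.06 kHz mod fs = 46.14 kHz.
46.14 kHz > fs/2 = 28.73 kHz, folds to fs − 46.14 kHz = 11.32 kHz.

11.32 kHz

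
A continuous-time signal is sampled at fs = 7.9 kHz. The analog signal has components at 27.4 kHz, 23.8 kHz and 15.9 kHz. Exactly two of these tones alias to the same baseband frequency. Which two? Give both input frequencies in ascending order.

fs/2 = 3.95 kHz.
27.4 kHz mod fs = 3.7 kHz.
3.7 kHz ≤ fs/2 = 3.95 kHz, appears at 3.7 kHz.
23.8 kHz mod fs = 0.1 kHz.
0.1 kHz ≤ fs/2 = 3.95 kHz, appears at 0.1 kHz.
15.9 kHz mod fs = 0.1 kHz.
0.1 kHz ≤ fs/2 = 3.95 kHz, appears at 0.1 kHz.
15.9 kHz and 23.8 kHz both map to 0.1 kHz.

15.9 kHz, 23.8 kHz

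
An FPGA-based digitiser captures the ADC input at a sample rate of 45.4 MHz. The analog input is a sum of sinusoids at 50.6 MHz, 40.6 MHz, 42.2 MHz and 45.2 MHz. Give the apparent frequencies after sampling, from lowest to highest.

0.2 MHz, 3.2 MHz, 4.8 MHz, 5.2 MHz

fs/2 = 22.7 MHz.
50.6 MHz mod fs = 5.2 MHz.
5.2 MHz ≤ fs/2 = 22.7 MHz, appears at 5.2 MHz.
40.6 MHz > fs/2 = 22.7 MHz, folds to fs − 40.6 MHz = 4.8 MHz.
42.2 MHz > fs/2 = 22.7 MHz, folds to fs − 42.2 MHz = 3.2 MHz.
45.2 MHz > fs/2 = 22.7 MHz, folds to fs − 45.2 MHz = 0.2 MHz.
Distinct values: {0.2 MHz, 3.2 MHz, 4.8 MHz, 5.2 MHz}.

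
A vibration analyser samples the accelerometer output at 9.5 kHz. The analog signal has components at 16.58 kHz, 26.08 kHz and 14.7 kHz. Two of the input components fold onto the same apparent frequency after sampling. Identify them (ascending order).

16.58 kHz, 26.08 kHz

fs/2 = 4.75 kHz.
16.58 kHz mod fs = 7.08 kHz.
7.08 kHz > fs/2 = 4.75 kHz, folds to fs − 7.08 kHz = 2.42 kHz.
26.08 kHz mod fs = 7.08 kHz.
7.08 kHz > fs/2 = 4.75 kHz, folds to fs − 7.08 kHz = 2.42 kHz.
14.7 kHz mod fs = 5.2 kHz.
5.2 kHz > fs/2 = 4.75 kHz, folds to fs − 5.2 kHz = 4.3 kHz.
16.58 kHz and 26.08 kHz both map to 2.42 kHz.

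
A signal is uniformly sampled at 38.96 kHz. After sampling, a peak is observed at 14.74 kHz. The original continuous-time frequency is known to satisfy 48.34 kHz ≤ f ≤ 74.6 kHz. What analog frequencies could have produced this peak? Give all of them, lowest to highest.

53.7 kHz, 63.18 kHz

Frequencies that alias to 14.74 kHz are k·fs ± 14.74 kHz for integer k ≥ 0.
k=0: 14.74 kHz.
k=1: 24.22 kHz, 53.7 kHz.
k=2: 63.18 kHz, 92.66 kHz.
k=3: 102.14 kHz, 131.62 kHz.
Within [48.34 kHz, 74.6 kHz]: 53.7 kHz, 63.18 kHz.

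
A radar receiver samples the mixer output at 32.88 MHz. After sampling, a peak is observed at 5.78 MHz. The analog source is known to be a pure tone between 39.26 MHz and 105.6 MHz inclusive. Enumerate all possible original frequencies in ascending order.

59.98 MHz, 71.54 MHz, 92.86 MHz, 104.42 MHz

Frequencies that alias to 5.78 MHz are k·fs ± 5.78 MHz for integer k ≥ 0.
k=0: 5.78 MHz.
k=1: 27.1 MHz, 38.66 MHz.
k=2: 59.98 MHz, 71.54 MHz.
k=3: 92.86 MHz, 104.42 MHz.
k=4: 125.74 MHz, 137.3 MHz.
Within [39.26 MHz, 105.6 MHz]: 59.98 MHz, 71.54 MHz, 92.86 MHz, 104.42 MHz.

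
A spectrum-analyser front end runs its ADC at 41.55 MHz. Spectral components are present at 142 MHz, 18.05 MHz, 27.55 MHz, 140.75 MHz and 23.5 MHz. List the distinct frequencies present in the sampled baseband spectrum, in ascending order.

14 MHz, 16.1 MHz, 17.35 MHz, 18.05 MHz

fs/2 = 20.775 MHz.
142 MHz mod fs = 17.35 MHz.
17.35 MHz ≤ fs/2 = 20.775 MHz, appears at 17.35 MHz.
18.05 MHz ≤ fs/2 = 20.775 MHz, passes unchanged.
27.55 MHz > fs/2 = 20.775 MHz, folds to fs − 27.55 MHz = 14 MHz.
140.75 MHz mod fs = 16.1 MHz.
16.1 MHz ≤ fs/2 = 20.775 MHz, appears at 16.1 MHz.
23.5 MHz > fs/2 = 20.775 MHz, folds to fs − 23.5 MHz = 18.05 MHz.
Distinct values: {14 MHz, 16.1 MHz, 17.35 MHz, 18.05 MHz}.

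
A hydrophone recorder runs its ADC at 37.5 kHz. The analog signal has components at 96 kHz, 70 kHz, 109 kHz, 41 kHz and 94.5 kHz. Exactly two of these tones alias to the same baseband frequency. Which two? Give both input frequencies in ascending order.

41 kHz, 109 kHz

fs/2 = 18.75 kHz.
96 kHz mod fs = 21 kHz.
21 kHz > fs/2 = 18.75 kHz, folds to fs − 21 kHz = 16.5 kHz.
70 kHz mod fs = 32.5 kHz.
32.5 kHz > fs/2 = 18.75 kHz, folds to fs − 32.5 kHz = 5 kHz.
109 kHz mod fs = 34 kHz.
34 kHz > fs/2 = 18.75 kHz, folds to fs − 34 kHz = 3.5 kHz.
41 kHz mod fs = 3.5 kHz.
3.5 kHz ≤ fs/2 = 18.75 kHz, appears at 3.5 kHz.
94.5 kHz mod fs = 19.5 kHz.
19.5 kHz > fs/2 = 18.75 kHz, folds to fs − 19.5 kHz = 18 kHz.
41 kHz and 109 kHz both map to 3.5 kHz.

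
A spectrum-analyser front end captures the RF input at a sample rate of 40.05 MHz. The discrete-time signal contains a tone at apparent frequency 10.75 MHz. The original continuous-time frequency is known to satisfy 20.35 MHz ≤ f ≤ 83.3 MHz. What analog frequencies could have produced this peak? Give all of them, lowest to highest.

Frequencies that alias to 10.75 MHz are k·fs ± 10.75 MHz for integer k ≥ 0.
k=0: 10.75 MHz.
k=1: 29.3 MHz, 50.8 MHz.
k=2: 69.35 MHz, 90.85 MHz.
k=3: 109.4 MHz, 130.9 MHz.
Within [20.35 MHz, 83.3 MHz]: 29.3 MHz, 50.8 MHz, 69.35 MHz.

29.3 MHz, 50.8 MHz, 69.35 MHz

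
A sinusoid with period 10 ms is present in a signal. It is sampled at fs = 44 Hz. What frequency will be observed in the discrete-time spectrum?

T = 10 ms → f = 1/T = 100 Hz.
100 Hz mod fs = 12 Hz.
12 Hz ≤ fs/2 = 22 Hz, appears at 12 Hz.

12 Hz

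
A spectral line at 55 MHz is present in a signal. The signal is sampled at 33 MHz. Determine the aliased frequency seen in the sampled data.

55 MHz mod fs = 22 MHz.
22 MHz > fs/2 = 16.5 MHz, folds to fs − 22 MHz = 11 MHz.

11 MHz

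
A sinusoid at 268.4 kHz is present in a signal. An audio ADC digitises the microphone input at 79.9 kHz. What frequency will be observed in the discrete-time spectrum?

268.4 kHz mod fs = 28.7 kHz.
28.7 kHz ≤ fs/2 = 39.95 kHz, appears at 28.7 kHz.

28.7 kHz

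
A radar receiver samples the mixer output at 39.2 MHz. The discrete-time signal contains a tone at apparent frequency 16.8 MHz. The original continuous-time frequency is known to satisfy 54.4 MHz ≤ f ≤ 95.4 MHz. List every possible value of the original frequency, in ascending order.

56 MHz, 61.6 MHz, 95.2 MHz

Frequencies that alias to 16.8 MHz are k·fs ± 16.8 MHz for integer k ≥ 0.
k=0: 16.8 MHz.
k=1: 22.4 MHz, 56 MHz.
k=2: 61.6 MHz, 95.2 MHz.
k=3: 100.8 MHz, 134.4 MHz.
Within [54.4 MHz, 95.4 MHz]: 56 MHz, 61.6 MHz, 95.2 MHz.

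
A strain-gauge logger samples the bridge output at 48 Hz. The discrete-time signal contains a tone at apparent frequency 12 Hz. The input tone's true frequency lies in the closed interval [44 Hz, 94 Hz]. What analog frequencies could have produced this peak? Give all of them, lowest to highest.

Frequencies that alias to 12 Hz are k·fs ± 12 Hz for integer k ≥ 0.
k=0: 12 Hz.
k=1: 36 Hz, 60 Hz.
k=2: 84 Hz, 108 Hz.
k=3: 132 Hz, 156 Hz.
Within [44 Hz, 94 Hz]: 60 Hz, 84 Hz.

60 Hz, 84 Hz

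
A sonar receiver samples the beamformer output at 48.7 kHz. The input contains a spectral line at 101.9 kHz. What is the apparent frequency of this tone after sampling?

101.9 kHz mod fs = 4.5 kHz.
4.5 kHz ≤ fs/2 = 24.35 kHz, appears at 4.5 kHz.

4.5 kHz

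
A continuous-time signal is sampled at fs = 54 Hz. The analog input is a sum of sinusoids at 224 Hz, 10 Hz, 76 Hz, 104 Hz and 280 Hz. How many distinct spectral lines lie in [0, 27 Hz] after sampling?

4

fs/2 = 27 Hz.
224 Hz mod fs = 8 Hz.
8 Hz ≤ fs/2 = 27 Hz, appears at 8 Hz.
10 Hz ≤ fs/2 = 27 Hz, passes unchanged.
76 Hz mod fs = 22 Hz.
22 Hz ≤ fs/2 = 27 Hz, appears at 22 Hz.
104 Hz mod fs = 50 Hz.
50 Hz > fs/2 = 27 Hz, folds to fs − 50 Hz = 4 Hz.
280 Hz mod fs = 10 Hz.
10 Hz ≤ fs/2 = 27 Hz, appears at 10 Hz.
Distinct values: {4 Hz, 8 Hz, 10 Hz, 22 Hz} → 4.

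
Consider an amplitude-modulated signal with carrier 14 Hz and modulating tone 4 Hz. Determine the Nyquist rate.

36 Hz

AM sidebands sit at fc ± fm = 10 Hz and 18 Hz.
Highest-frequency component: 18 Hz.
Nyquist rate = 2 × 18 Hz = 36 Hz.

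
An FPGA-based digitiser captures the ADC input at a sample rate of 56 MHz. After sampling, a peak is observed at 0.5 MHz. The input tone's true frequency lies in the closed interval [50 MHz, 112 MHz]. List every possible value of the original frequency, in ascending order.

Frequencies that alias to 0.5 MHz are k·fs ± 0.5 MHz for integer k ≥ 0.
k=0: 0.5 MHz.
k=1: 55.5 MHz, 56.5 MHz.
k=2: 111.5 MHz, 112.5 MHz.
k=3: 167.5 MHz, 168.5 MHz.
Within [50 MHz, 112 MHz]: 55.5 MHz, 56.5 MHz, 111.5 MHz.

55.5 MHz, 56.5 MHz, 111.5 MHz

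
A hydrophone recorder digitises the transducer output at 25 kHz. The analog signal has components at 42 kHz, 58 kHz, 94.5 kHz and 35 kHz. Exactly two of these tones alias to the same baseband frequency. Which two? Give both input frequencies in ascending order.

fs/2 = 12.5 kHz.
42 kHz mod fs = 17 kHz.
17 kHz > fs/2 = 12.5 kHz, folds to fs − 17 kHz = 8 kHz.
58 kHz mod fs = 8 kHz.
8 kHz ≤ fs/2 = 12.5 kHz, appears at 8 kHz.
94.5 kHz mod fs = 19.5 kHz.
19.5 kHz > fs/2 = 12.5 kHz, folds to fs − 19.5 kHz = 5.5 kHz.
35 kHz mod fs = 10 kHz.
10 kHz ≤ fs/2 = 12.5 kHz, appears at 10 kHz.
42 kHz and 58 kHz both map to 8 kHz.

42 kHz, 58 kHz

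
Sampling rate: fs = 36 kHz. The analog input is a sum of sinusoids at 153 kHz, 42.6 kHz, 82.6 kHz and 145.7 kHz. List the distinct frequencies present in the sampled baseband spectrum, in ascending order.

fs/2 = 18 kHz.
153 kHz mod fs = 9 kHz.
9 kHz ≤ fs/2 = 18 kHz, appears at 9 kHz.
42.6 kHz mod fs = 6.6 kHz.
6.6 kHz ≤ fs/2 = 18 kHz, appears at 6.6 kHz.
82.6 kHz mod fs = 10.6 kHz.
10.6 kHz ≤ fs/2 = 18 kHz, appears at 10.6 kHz.
145.7 kHz mod fs = 1.7 kHz.
1.7 kHz ≤ fs/2 = 18 kHz, appears at 1.7 kHz.
Distinct values: {1.7 kHz, 6.6 kHz, 9 kHz, 10.6 kHz}.

1.7 kHz, 6.6 kHz, 9 kHz, 10.6 kHz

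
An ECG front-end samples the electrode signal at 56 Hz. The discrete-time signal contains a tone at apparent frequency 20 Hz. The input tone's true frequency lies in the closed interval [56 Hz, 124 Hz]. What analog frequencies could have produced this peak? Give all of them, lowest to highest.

76 Hz, 92 Hz

Frequencies that alias to 20 Hz are k·fs ± 20 Hz for integer k ≥ 0.
k=0: 20 Hz.
k=1: 36 Hz, 76 Hz.
k=2: 92 Hz, 132 Hz.
k=3: 148 Hz, 188 Hz.
Within [56 Hz, 124 Hz]: 76 Hz, 92 Hz.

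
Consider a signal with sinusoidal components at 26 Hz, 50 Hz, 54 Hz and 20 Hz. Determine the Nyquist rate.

108 Hz

Highest-frequency component: 54 Hz.
Nyquist rate = 2 × 54 Hz = 108 Hz.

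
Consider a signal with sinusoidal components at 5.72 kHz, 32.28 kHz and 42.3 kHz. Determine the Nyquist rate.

84.6 kHz

Highest-frequency component: 42.3 kHz.
Nyquist rate = 2 × 42.3 kHz = 84.6 kHz.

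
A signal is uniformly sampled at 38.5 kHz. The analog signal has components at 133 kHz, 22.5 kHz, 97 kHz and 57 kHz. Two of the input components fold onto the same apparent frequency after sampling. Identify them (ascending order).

57 kHz, 97 kHz

fs/2 = 19.25 kHz.
133 kHz mod fs = 17.5 kHz.
17.5 kHz ≤ fs/2 = 19.25 kHz, appears at 17.5 kHz.
22.5 kHz > fs/2 = 19.25 kHz, folds to fs − 22.5 kHz = 16 kHz.
97 kHz mod fs = 20 kHz.
20 kHz > fs/2 = 19.25 kHz, folds to fs − 20 kHz = 18.5 kHz.
57 kHz mod fs = 18.5 kHz.
18.5 kHz ≤ fs/2 = 19.25 kHz, appears at 18.5 kHz.
57 kHz and 97 kHz both map to 18.5 kHz.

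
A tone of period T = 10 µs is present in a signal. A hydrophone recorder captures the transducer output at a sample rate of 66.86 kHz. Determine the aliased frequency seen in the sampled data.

T = 10 µs → f = 1/T = 100 kHz.
100 kHz mod fs = 33.14 kHz.
33.14 kHz ≤ fs/2 = 33.43 kHz, appears at 33.14 kHz.

33.14 kHz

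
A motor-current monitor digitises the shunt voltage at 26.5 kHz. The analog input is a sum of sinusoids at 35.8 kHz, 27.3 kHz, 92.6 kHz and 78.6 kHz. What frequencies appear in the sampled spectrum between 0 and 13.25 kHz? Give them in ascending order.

0.8 kHz, 0.9 kHz, 9.3 kHz, 13.1 kHz

fs/2 = 13.25 kHz.
35.8 kHz mod fs = 9.3 kHz.
9.3 kHz ≤ fs/2 = 13.25 kHz, appears at 9.3 kHz.
27.3 kHz mod fs = 0.8 kHz.
0.8 kHz ≤ fs/2 = 13.25 kHz, appears at 0.8 kHz.
92.6 kHz mod fs = 13.1 kHz.
13.1 kHz ≤ fs/2 = 13.25 kHz, appears at 13.1 kHz.
78.6 kHz mod fs = 25.6 kHz.
25.6 kHz > fs/2 = 13.25 kHz, folds to fs − 25.6 kHz = 0.9 kHz.
Distinct values: {0.8 kHz, 0.9 kHz, 9.3 kHz, 13.1 kHz}.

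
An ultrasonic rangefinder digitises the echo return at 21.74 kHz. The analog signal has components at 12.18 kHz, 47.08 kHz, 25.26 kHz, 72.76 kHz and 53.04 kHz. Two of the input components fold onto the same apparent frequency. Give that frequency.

9.56 kHz

fs/2 = 10.87 kHz.
12.18 kHz > fs/2 = 10.87 kHz, folds to fs − 12.18 kHz = 9.56 kHz.
47.08 kHz mod fs = 3.6 kHz.
3.6 kHz ≤ fs/2 = 10.87 kHz, appears at 3.6 kHz.
25.26 kHz mod fs = 3.52 kHz.
3.52 kHz ≤ fs/2 = 10.87 kHz, appears at 3.52 kHz.
72.76 kHz mod fs = 7.54 kHz.
7.54 kHz ≤ fs/2 = 10.87 kHz, appears at 7.54 kHz.
53.04 kHz mod fs = 9.56 kHz.
9.56 kHz ≤ fs/2 = 10.87 kHz, appears at 9.56 kHz.
12.18 kHz and 53.04 kHz both map to 9.56 kHz.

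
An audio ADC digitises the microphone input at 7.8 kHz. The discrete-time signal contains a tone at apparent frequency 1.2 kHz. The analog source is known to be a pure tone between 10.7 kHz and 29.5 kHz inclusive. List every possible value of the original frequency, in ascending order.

Frequencies that alias to 1.2 kHz are k·fs ± 1.2 kHz for integer k ≥ 0.
k=0: 1.2 kHz.
k=1: 6.6 kHz, 9 kHz.
k=2: 14.4 kHz, 16.8 kHz.
k=3: 22.2 kHz, 24.6 kHz.
k=4: 30 kHz, 32.4 kHz.
Within [10.7 kHz, 29.5 kHz]: 14.4 kHz, 16.8 kHz, 22.2 kHz, 24.6 kHz.

14.4 kHz, 16.8 kHz, 22.2 kHz, 24.6 kHz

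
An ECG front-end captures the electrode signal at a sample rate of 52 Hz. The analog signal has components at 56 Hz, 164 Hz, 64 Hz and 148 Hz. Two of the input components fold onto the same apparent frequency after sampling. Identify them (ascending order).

fs/2 = 26 Hz.
56 Hz mod fs = 4 Hz.
4 Hz ≤ fs/2 = 26 Hz, appears at 4 Hz.
164 Hz mod fs = 8 Hz.
8 Hz ≤ fs/2 = 26 Hz, appears at 8 Hz.
64 Hz mod fs = 12 Hz.
12 Hz ≤ fs/2 = 26 Hz, appears at 12 Hz.
148 Hz mod fs = 44 Hz.
44 Hz > fs/2 = 26 Hz, folds to fs − 44 Hz = 8 Hz.
148 Hz and 164 Hz both map to 8 Hz.

148 Hz, 164 Hz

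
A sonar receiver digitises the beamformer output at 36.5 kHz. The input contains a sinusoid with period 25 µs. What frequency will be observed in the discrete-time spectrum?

3.5 kHz

T = 25 µs → f = 1/T = 40 kHz.
40 kHz mod fs = 3.5 kHz.
3.5 kHz ≤ fs/2 = 18.25 kHz, appears at 3.5 kHz.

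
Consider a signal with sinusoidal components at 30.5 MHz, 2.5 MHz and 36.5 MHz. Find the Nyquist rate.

Highest-frequency component: 36.5 MHz.
Nyquist rate = 2 × 36.5 MHz = 73 MHz.

73 MHz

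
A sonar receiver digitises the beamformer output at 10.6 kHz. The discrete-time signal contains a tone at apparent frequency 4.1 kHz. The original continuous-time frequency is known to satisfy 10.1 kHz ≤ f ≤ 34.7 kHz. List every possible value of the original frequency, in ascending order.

14.7 kHz, 17.1 kHz, 25.3 kHz, 27.7 kHz

Frequencies that alias to 4.1 kHz are k·fs ± 4.1 kHz for integer k ≥ 0.
k=0: 4.1 kHz.
k=1: 6.5 kHz, 14.7 kHz.
k=2: 17.1 kHz, 25.3 kHz.
k=3: 27.7 kHz, 35.9 kHz.
k=4: 38.3 kHz, 46.5 kHz.
Within [10.1 kHz, 34.7 kHz]: 14.7 kHz, 17.1 kHz, 25.3 kHz, 27.7 kHz.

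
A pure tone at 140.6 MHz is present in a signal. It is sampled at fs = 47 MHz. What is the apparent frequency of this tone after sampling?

0.4 MHz

140.6 MHz mod fs = 46.6 MHz.
46.6 MHz > fs/2 = 23.5 MHz, folds to fs − 46.6 MHz = 0.4 MHz.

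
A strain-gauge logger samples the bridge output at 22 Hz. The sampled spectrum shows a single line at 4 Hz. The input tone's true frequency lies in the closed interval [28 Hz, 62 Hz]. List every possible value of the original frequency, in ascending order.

40 Hz, 48 Hz, 62 Hz

Frequencies that alias to 4 Hz are k·fs ± 4 Hz for integer k ≥ 0.
k=0: 4 Hz.
k=1: 18 Hz, 26 Hz.
k=2: 40 Hz, 48 Hz.
k=3: 62 Hz, 70 Hz.
k=4: 84 Hz, 92 Hz.
Within [28 Hz, 62 Hz]: 40 Hz, 48 Hz, 62 Hz.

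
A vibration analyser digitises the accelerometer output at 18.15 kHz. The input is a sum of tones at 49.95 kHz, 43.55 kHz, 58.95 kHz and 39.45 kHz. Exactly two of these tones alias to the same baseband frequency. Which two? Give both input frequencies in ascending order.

49.95 kHz, 58.95 kHz

fs/2 = 9.075 kHz.
49.95 kHz mod fs = 13.65 kHz.
13.65 kHz > fs/2 = 9.075 kHz, folds to fs − 13.65 kHz = 4.5 kHz.
43.55 kHz mod fs = 7.25 kHz.
7.25 kHz ≤ fs/2 = 9.075 kHz, appears at 7.25 kHz.
58.95 kHz mod fs = 4.5 kHz.
4.5 kHz ≤ fs/2 = 9.075 kHz, appears at 4.5 kHz.
39.45 kHz mod fs = 3.15 kHz.
3.15 kHz ≤ fs/2 = 9.075 kHz, appears at 3.15 kHz.
49.95 kHz and 58.95 kHz both map to 4.5 kHz.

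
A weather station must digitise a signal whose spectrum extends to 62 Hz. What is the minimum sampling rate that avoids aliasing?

124 Hz

Nyquist rate = 2 × 62 Hz = 124 Hz.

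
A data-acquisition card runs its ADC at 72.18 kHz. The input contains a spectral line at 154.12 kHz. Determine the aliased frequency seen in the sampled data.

154.12 kHz mod fs = 9.76 kHz.
9.76 kHz ≤ fs/2 = 36.09 kHz, appears at 9.76 kHz.

9.76 kHz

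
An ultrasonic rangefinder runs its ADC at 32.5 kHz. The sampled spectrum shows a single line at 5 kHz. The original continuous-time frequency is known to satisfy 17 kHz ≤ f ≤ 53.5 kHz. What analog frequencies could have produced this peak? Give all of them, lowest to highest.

27.5 kHz, 37.5 kHz

Frequencies that alias to 5 kHz are k·fs ± 5 kHz for integer k ≥ 0.
k=0: 5 kHz.
k=1: 27.5 kHz, 37.5 kHz.
k=2: 60 kHz, 70 kHz.
Within [17 kHz, 53.5 kHz]: 27.5 kHz, 37.5 kHz.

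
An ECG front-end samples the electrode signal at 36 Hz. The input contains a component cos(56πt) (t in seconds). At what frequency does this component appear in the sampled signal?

8 Hz

ω = 56π rad/s → f = ω/(2π) = 28 Hz.
28 Hz > fs/2 = 18 Hz, folds to fs − 28 Hz = 8 Hz.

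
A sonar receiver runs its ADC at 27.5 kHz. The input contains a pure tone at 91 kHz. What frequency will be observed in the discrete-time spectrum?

91 kHz mod fs = 8.5 kHz.
8.5 kHz ≤ fs/2 = 13.75 kHz, appears at 8.5 kHz.

8.5 kHz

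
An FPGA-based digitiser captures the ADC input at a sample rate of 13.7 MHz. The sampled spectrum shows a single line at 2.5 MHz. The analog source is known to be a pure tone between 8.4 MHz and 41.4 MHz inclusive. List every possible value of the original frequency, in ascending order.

Frequencies that alias to 2.5 MHz are k·fs ± 2.5 MHz for integer k ≥ 0.
k=0: 2.5 MHz.
k=1: 11.2 MHz, 16.2 MHz.
k=2: 24.9 MHz, 29.9 MHz.
k=3: 38.6 MHz, 43.6 MHz.
k=4: 52.3 MHz, 57.3 MHz.
Within [8.4 MHz, 41.4 MHz]: 11.2 MHz, 16.2 MHz, 24.9 MHz, 29.9 MHz, 38.6 MHz.

11.2 MHz, 16.2 MHz, 24.9 MHz, 29.9 MHz, 38.6 MHz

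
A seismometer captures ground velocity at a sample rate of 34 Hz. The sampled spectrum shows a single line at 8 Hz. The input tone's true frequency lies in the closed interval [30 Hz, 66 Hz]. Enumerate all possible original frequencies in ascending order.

Frequencies that alias to 8 Hz are k·fs ± 8 Hz for integer k ≥ 0.
k=0: 8 Hz.
k=1: 26 Hz, 42 Hz.
k=2: 60 Hz, 76 Hz.
k=3: 94 Hz, 110 Hz.
Within [30 Hz, 66 Hz]: 42 Hz, 60 Hz.

42 Hz, 60 Hz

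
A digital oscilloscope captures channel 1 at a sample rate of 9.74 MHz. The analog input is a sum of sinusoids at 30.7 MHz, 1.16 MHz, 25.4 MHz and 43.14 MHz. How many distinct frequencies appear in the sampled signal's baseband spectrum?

fs/2 = 4.87 MHz.
30.7 MHz mod fs = 1.48 MHz.
1.48 MHz ≤ fs/2 = 4.87 MHz, appears at 1.48 MHz.
1.16 MHz ≤ fs/2 = 4.87 MHz, passes unchanged.
25.4 MHz mod fs = 5.92 MHz.
5.92 MHz > fs/2 = 4.87 MHz, folds to fs − 5.92 MHz = 3.82 MHz.
43.14 MHz mod fs = 4.18 MHz.
4.18 MHz ≤ fs/2 = 4.87 MHz, appears at 4.18 MHz.
Distinct values: {1.16 MHz, 1.48 MHz, 3.82 MHz, 4.18 MHz} → 4.

4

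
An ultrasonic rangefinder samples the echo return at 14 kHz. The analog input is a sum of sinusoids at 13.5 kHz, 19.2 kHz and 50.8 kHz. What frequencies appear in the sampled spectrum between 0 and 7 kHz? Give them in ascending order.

fs/2 = 7 kHz.
13.5 kHz > fs/2 = 7 kHz, folds to fs − 13.5 kHz = 0.5 kHz.
19.2 kHz mod fs = 5.2 kHz.
5.2 kHz ≤ fs/2 = 7 kHz, appears at 5.2 kHz.
50.8 kHz mod fs = 8.8 kHz.
8.8 kHz > fs/2 = 7 kHz, folds to fs − 8.8 kHz = 5.2 kHz.
Distinct values: {0.5 kHz, 5.2 kHz}.

0.5 kHz, 5.2 kHz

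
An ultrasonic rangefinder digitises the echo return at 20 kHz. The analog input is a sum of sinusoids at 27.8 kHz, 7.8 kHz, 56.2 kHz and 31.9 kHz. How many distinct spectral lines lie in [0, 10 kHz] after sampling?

fs/2 = 10 kHz.
27.8 kHz mod fs = 7.8 kHz.
7.8 kHz ≤ fs/2 = 10 kHz, appears at 7.8 kHz.
7.8 kHz ≤ fs/2 = 10 kHz, passes unchanged.
56.2 kHz mod fs = 16.2 kHz.
16.2 kHz > fs/2 = 10 kHz, folds to fs − 16.2 kHz = 3.8 kHz.
31.9 kHz mod fs = 11.9 kHz.
11.9 kHz > fs/2 = 10 kHz, folds to fs − 11.9 kHz = 8.1 kHz.
Distinct values: {3.8 kHz, 7.8 kHz, 8.1 kHz} → 3.

3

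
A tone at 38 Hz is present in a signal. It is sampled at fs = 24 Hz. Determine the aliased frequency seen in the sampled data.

10 Hz

38 Hz mod fs = 14 Hz.
14 Hz > fs/2 = 12 Hz, folds to fs − 14 Hz = 10 Hz.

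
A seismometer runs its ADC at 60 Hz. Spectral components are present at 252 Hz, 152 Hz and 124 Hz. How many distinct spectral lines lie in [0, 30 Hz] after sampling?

fs/2 = 30 Hz.
252 Hz mod fs = 12 Hz.
12 Hz ≤ fs/2 = 30 Hz, appears at 12 Hz.
152 Hz mod fs = 32 Hz.
32 Hz > fs/2 = 30 Hz, folds to fs − 32 Hz = 28 Hz.
124 Hz mod fs = 4 Hz.
4 Hz ≤ fs/2 = 30 Hz, appears at 4 Hz.
Distinct values: {4 Hz, 12 Hz, 28 Hz} → 3.

3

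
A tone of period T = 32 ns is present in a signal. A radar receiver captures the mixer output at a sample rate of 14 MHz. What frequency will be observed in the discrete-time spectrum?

T = 32 ns → f = 1/T = 31.25 MHz.
31.25 MHz mod fs = 3.25 MHz.
3.25 MHz ≤ fs/2 = 7 MHz, appears at 3.25 MHz.

3.25 MHz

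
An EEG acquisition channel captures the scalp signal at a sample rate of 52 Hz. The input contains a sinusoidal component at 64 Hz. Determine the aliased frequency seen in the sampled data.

64 Hz mod fs = 12 Hz.
12 Hz ≤ fs/2 = 26 Hz, appears at 12 Hz.

12 Hz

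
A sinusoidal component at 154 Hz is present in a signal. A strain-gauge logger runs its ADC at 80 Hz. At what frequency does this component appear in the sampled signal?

6 Hz

154 Hz mod fs = 74 Hz.
74 Hz > fs/2 = 40 Hz, folds to fs − 74 Hz = 6 Hz.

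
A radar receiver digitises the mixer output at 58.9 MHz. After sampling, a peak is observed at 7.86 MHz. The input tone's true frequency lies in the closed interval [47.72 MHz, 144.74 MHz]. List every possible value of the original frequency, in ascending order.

51.04 MHz, 66.76 MHz, 109.94 MHz, 125.66 MHz

Frequencies that alias to 7.86 MHz are k·fs ± 7.86 MHz for integer k ≥ 0.
k=0: 7.86 MHz.
k=1: 51.04 MHz, 66.76 MHz.
k=2: 109.94 MHz, 125.66 MHz.
k=3: 168.84 MHz, 184.56 MHz.
Within [47.72 MHz, 144.74 MHz]: 51.04 MHz, 66.76 MHz, 109.94 MHz, 125.66 MHz.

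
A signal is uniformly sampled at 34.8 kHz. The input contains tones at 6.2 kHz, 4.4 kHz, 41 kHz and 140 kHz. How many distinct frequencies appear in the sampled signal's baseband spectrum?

3

fs/2 = 17.4 kHz.
6.2 kHz ≤ fs/2 = 17.4 kHz, passes unchanged.
4.4 kHz ≤ fs/2 = 17.4 kHz, passes unchanged.
41 kHz mod fs = 6.2 kHz.
6.2 kHz ≤ fs/2 = 17.4 kHz, appears at 6.2 kHz.
140 kHz mod fs = 0.8 kHz.
0.8 kHz ≤ fs/2 = 17.4 kHz, appears at 0.8 kHz.
Distinct values: {0.8 kHz, 4.4 kHz, 6.2 kHz} → 3.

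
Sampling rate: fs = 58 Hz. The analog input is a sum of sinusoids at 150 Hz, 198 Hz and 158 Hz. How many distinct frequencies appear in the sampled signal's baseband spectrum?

2

fs/2 = 29 Hz.
150 Hz mod fs = 34 Hz.
34 Hz > fs/2 = 29 Hz, folds to fs − 34 Hz = 24 Hz.
198 Hz mod fs = 24 Hz.
24 Hz ≤ fs/2 = 29 Hz, appears at 24 Hz.
158 Hz mod fs = 42 Hz.
42 Hz > fs/2 = 29 Hz, folds to fs − 42 Hz = 16 Hz.
Distinct values: {16 Hz, 24 Hz} → 2.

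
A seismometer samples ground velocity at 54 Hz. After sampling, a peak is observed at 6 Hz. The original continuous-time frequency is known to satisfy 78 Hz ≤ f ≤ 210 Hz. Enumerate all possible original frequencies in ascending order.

102 Hz, 114 Hz, 156 Hz, 168 Hz, 210 Hz

Frequencies that alias to 6 Hz are k·fs ± 6 Hz for integer k ≥ 0.
k=0: 6 Hz.
k=1: 48 Hz, 60 Hz.
k=2: 102 Hz, 114 Hz.
k=3: 156 Hz, 168 Hz.
k=4: 210 Hz, 222 Hz.
k=5: 264 Hz, 276 Hz.
Within [78 Hz, 210 Hz]: 102 Hz, 114 Hz, 156 Hz, 168 Hz, 210 Hz.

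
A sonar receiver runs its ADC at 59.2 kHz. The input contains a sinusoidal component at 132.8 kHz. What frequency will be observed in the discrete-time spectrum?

132.8 kHz mod fs = 14.4 kHz.
14.4 kHz ≤ fs/2 = 29.6 kHz, appears at 14.4 kHz.

14.4 kHz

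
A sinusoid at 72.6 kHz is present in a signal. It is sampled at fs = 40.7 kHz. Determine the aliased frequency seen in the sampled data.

8.8 kHz

72.6 kHz mod fs = 31.9 kHz.
31.9 kHz > fs/2 = 20.35 kHz, folds to fs − 31.9 kHz = 8.8 kHz.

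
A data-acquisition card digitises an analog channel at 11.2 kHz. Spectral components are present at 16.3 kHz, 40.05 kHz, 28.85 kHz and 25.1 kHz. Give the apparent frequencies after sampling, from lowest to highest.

2.7 kHz, 4.75 kHz, 5.1 kHz

fs/2 = 5.6 kHz.
16.3 kHz mod fs = 5.1 kHz.
5.1 kHz ≤ fs/2 = 5.6 kHz, appears at 5.1 kHz.
40.05 kHz mod fs = 6.45 kHz.
6.45 kHz > fs/2 = 5.6 kHz, folds to fs − 6.45 kHz = 4.75 kHz.
28.85 kHz mod fs = 6.45 kHz.
6.45 kHz > fs/2 = 5.6 kHz, folds to fs − 6.45 kHz = 4.75 kHz.
25.1 kHz mod fs = 2.7 kHz.
2.7 kHz ≤ fs/2 = 5.6 kHz, appears at 2.7 kHz.
Distinct values: {2.7 kHz, 4.75 kHz, 5.1 kHz}.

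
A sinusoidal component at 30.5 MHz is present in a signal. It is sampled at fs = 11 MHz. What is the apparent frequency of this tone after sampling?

2.5 MHz

30.5 MHz mod fs = 8.5 MHz.
8.5 MHz > fs/2 = 5.5 MHz, folds to fs − 8.5 MHz = 2.5 MHz.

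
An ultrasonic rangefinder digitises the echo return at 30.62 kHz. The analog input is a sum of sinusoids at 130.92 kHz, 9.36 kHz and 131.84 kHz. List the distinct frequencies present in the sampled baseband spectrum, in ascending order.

8.44 kHz, 9.36 kHz

fs/2 = 15.31 kHz.
130.92 kHz mod fs = 8.44 kHz.
8.44 kHz ≤ fs/2 = 15.31 kHz, appears at 8.44 kHz.
9.36 kHz ≤ fs/2 = 15.31 kHz, passes unchanged.
131.84 kHz mod fs = 9.36 kHz.
9.36 kHz ≤ fs/2 = 15.31 kHz, appears at 9.36 kHz.
Distinct values: {8.44 kHz, 9.36 kHz}.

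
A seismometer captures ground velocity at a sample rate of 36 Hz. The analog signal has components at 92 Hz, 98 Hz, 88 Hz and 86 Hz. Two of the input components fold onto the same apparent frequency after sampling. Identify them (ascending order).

88 Hz, 92 Hz

fs/2 = 18 Hz.
92 Hz mod fs = 20 Hz.
20 Hz > fs/2 = 18 Hz, folds to fs − 20 Hz = 16 Hz.
98 Hz mod fs = 26 Hz.
26 Hz > fs/2 = 18 Hz, folds to fs − 26 Hz = 10 Hz.
88 Hz mod fs = 16 Hz.
16 Hz ≤ fs/2 = 18 Hz, appears at 16 Hz.
86 Hz mod fs = 14 Hz.
14 Hz ≤ fs/2 = 18 Hz, appears at 14 Hz.
88 Hz and 92 Hz both map to 16 Hz.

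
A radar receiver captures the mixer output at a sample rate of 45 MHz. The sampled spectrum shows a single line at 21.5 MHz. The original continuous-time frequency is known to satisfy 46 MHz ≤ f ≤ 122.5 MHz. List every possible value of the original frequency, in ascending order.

Frequencies that alias to 21.5 MHz are k·fs ± 21.5 MHz for integer k ≥ 0.
k=0: 21.5 MHz.
k=1: 23.5 MHz, 66.5 MHz.
k=2: 68.5 MHz, 111.5 MHz.
k=3: 113.5 MHz, 156.5 MHz.
k=4: 158.5 MHz, 201.5 MHz.
Within [46 MHz, 122.5 MHz]: 66.5 MHz, 68.5 MHz, 111.5 MHz, 113.5 MHz.

66.5 MHz, 68.5 MHz, 111.5 MHz, 113.5 MHz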